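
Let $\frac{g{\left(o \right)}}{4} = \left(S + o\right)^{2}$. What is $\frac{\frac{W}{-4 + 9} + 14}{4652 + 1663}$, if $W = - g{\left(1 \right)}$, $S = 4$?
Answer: $- \frac{2}{2105} \approx -0.00095012$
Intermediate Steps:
$g{\left(o \right)} = 4 \left(4 + o\right)^{2}$
$W = -100$ ($W = - 4 \left(4 + 1\right)^{2} = - 4 \cdot 5^{2} = - 4 \cdot 25 = \left(-1\right) 100 = -100$)
$\frac{\frac{W}{-4 + 9} + 14}{4652 + 1663} = \frac{- \frac{100}{-4 + 9} + 14}{4652 + 1663} = \frac{- \frac{100}{5} + 14}{6315} = \left(\left(-100\right) \frac{1}{5} + 14\right) \frac{1}{6315} = \left(-20 + 14\right) \frac{1}{6315} = \left(-6\right) \frac{1}{6315} = - \frac{2}{2105}$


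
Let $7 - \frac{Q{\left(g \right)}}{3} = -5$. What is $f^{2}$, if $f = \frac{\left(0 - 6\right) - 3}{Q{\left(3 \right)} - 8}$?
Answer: $\frac{81}{784} \approx 0.10332$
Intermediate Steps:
$Q{\left(g \right)} = 36$ ($Q{\left(g \right)} = 21 - -15 = 21 + 15 = 36$)
$f = - \frac{9}{28}$ ($f = \frac{\left(0 - 6\right) - 3}{36 - 8} = \frac{-6 - 3}{28} = \left(-9\right) \frac{1}{28} = - \frac{9}{28} \approx -0.32143$)
$f^{2} = \left(- \frac{9}{28}\right)^{2} = \frac{81}{784}$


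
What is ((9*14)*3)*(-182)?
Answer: -68796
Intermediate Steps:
((9*14)*3)*(-182) = (126*3)*(-182) = 378*(-182) = -68796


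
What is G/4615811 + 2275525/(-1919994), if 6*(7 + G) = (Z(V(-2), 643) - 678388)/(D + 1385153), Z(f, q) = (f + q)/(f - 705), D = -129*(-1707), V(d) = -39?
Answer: -3136277555734248166009/2646258031290467692944 ≈ -1.1852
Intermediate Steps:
D = 220203
Z(f, q) = (f + q)/(-705 + f)
G = -12667221391/1791577296 (G = -7 + (((-39 + 643)/(-705 - 39) - 678388)/(220203 + 1385153))/6 = -7 + ((604/(-744) - 678388)/1605356)/6 = -7 + ((-1/744*604 - 678388)*(1/1605356))/6 = -7 + ((-151/186 - 678388)*(1/1605356))/6 = -7 + (-126180319/186*1/1605356)/6 = -7 + (⅙)*(-126180319/298596216) = -7 - 126180319/1791577296 = -12667221391/1791577296 ≈ -7.0704)
G/4615811 + 2275525/(-1919994) = -12667221391/1791577296/4615811 + 2275525/(-1919994) = -12667221391/1791577296*1/4615811 + 2275525*(-1/1919994) = -12667221391/8269582190227056 - 2275525/1919994 = -3136277555734248166009/2646258031290467692944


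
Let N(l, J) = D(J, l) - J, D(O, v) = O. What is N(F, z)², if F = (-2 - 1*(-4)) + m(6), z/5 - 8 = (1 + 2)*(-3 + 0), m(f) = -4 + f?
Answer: 0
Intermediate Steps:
z = -5 (z = 40 + 5*((1 + 2)*(-3 + 0)) = 40 + 5*(3*(-3)) = 40 + 5*(-9) = 40 - 45 = -5)
F = 4 (F = (-2 - 1*(-4)) + (-4 + 6) = (-2 + 4) + 2 = 2 + 2 = 4)
N(l, J) = 0 (N(l, J) = J - J = 0)
N(F, z)² = 0² = 0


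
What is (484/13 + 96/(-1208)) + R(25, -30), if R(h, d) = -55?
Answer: -35037/1963 ≈ -17.849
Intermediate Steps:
(484/13 + 96/(-1208)) + R(25, -30) = (484/13 + 96/(-1208)) - 55 = (484*(1/13) + 96*(-1/1208)) - 55 = (484/13 - 12/151) - 55 = 72928/1963 - 55 = -35037/1963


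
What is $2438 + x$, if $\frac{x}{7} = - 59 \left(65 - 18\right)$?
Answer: $-16973$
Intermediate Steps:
$x = -19411$ ($x = 7 \left(- 59 \left(65 - 18\right)\right) = 7 \left(\left(-59\right) 47\right) = 7 \left(-2773\right) = -19411$)
$2438 + x = 2438 - 19411 = -16973$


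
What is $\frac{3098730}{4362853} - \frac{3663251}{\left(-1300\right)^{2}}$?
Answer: $- \frac{10745371915103}{7373221570000} \approx -1.4574$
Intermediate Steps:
$\frac{3098730}{4362853} - \frac{3663251}{\left(-1300\right)^{2}} = 3098730 \cdot \frac{1}{4362853} - \frac{3663251}{1690000} = \frac{3098730}{4362853} - \frac{3663251}{1690000} = - \frac{10745371915103}{7373221570000}$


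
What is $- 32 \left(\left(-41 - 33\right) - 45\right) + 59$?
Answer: $3867$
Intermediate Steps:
$- 32 \left(\left(-41 - 33\right) - 45\right) + 59 = - 32 \left(-74 - 45\right) + 59 = \left(-32\right) \left(-119\right) + 59 = 3808 + 59 = 3867$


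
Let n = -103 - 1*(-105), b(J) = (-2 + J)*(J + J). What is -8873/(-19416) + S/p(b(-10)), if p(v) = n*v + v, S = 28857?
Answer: 7870501/194160 ≈ 40.536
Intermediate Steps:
b(J) = 2*J*(-2 + J) (b(J) = (-2 + J)*(2*J) = 2*J*(-2 + J))
n = 2 (n = -103 + 105 = 2)
p(v) = 3*v (p(v) = 2*v + v = 3*v)
-8873/(-19416) + S/p(b(-10)) = -8873/(-19416) + 28857/((3*(2*(-10)*(-2 - 10)))) = -8873*(-1/19416) + 28857/((3*(2*(-10)*(-12)))) = 8873/19416 + 28857/((3*240)) = 8873/19416 + 28857/720 = 8873/19416 + 28857*(1/720) = 8873/19416 + 9619/240 = 7870501/194160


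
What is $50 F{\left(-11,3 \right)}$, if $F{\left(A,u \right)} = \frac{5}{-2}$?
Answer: $-125$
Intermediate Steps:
$F{\left(A,u \right)} = - \frac{5}{2}$ ($F{\left(A,u \right)} = 5 \left(- \frac{1}{2}\right) = - \frac{5}{2}$)
$50 F{\left(-11,3 \right)} = 50 \left(- \frac{5}{2}\right) = -125$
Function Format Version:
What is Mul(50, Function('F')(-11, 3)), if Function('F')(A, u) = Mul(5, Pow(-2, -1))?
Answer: -125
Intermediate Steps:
Function('F')(A, u) = Rational(-5, 2) (Function('F')(A, u) = Mul(5, Rational(-1, 2)) = Rational(-5, 2))
Mul(50, Function('F')(-11, 3)) = Mul(50, Rational(-5, 2)) = -125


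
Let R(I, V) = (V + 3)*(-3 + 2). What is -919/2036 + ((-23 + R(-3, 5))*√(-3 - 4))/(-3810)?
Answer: -919/2036 + 31*I*√7/3810 ≈ -0.45138 + 0.021527*I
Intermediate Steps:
R(I, V) = -3 - V (R(I, V) = (3 + V)*(-1) = -3 - V)
-919/2036 + ((-23 + R(-3, 5))*√(-3 - 4))/(-3810) = -919/2036 + ((-23 + (-3 - 1*5))*√(-3 - 4))/(-3810) = -919*1/2036 + ((-23 + (-3 - 5))*√(-7))*(-1/3810) = -919/2036 + ((-23 - 8)*(I*√7))*(-1/3810) = -919/2036 - 31*I*√7*(-1/3810) = -919/2036 + 31*I*√7/3810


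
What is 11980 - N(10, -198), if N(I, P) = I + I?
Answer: 11960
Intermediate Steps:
N(I, P) = 2*I
11980 - N(10, -198) = 11980 - 2*10 = 11980 - 1*20 = 11980 - 20 = 11960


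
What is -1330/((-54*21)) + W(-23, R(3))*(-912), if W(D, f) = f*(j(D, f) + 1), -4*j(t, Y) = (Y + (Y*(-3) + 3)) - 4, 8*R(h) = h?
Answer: -317813/648 ≈ -490.45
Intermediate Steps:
R(h) = h/8
j(t, Y) = 1/4 + Y/2 (j(t, Y) = -((Y + (Y*(-3) + 3)) - 4)/4 = -((Y + (-3*Y + 3)) - 4)/4 = -((Y + (3 - 3*Y)) - 4)/4 = -((3 - 2*Y) - 4)/4 = -(-1 - 2*Y)/4 = 1/4 + Y/2)
W(D, f) = f*(5/4 + f/2) (W(D, f) = f*((1/4 + f/2) + 1) = f*(5/4 + f/2))
-1330/((-54*21)) + W(-23, R(3))*(-912) = -1330/((-54*21)) + (((1/8)*3)*(5 + 2*((1/8)*3))/4)*(-912) = -1330/(-1134) + ((1/4)*(3/8)*(5 + 2*(3/8)))*(-912) = -1330*(-1/1134) + ((1/4)*(3/8)*(5 + 3/4))*(-912) = 95/81 + ((1/4)*(3/8)*(23/4))*(-912) = 95/81 + (69/128)*(-912) = 95/81 - 3933/8 = -317813/648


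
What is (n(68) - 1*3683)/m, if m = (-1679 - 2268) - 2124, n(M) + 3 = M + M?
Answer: 3550/6071 ≈ 0.58475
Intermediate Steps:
n(M) = -3 + 2*M (n(M) = -3 + (M + M) = -3 + 2*M)
m = -6071 (m = -3947 - 2124 = -6071)
(n(68) - 1*3683)/m = ((-3 + 2*68) - 1*3683)/(-6071) = ((-3 + 136) - 3683)*(-1/6071) = (133 - 3683)*(-1/6071) = -3550*(-1/6071) = 3550/6071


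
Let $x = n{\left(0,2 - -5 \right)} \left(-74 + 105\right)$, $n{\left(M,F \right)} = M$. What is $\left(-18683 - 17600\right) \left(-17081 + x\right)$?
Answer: $619749923$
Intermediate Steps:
$x = 0$ ($x = 0 \left(-74 + 105\right) = 0 \cdot 31 = 0$)
$\left(-18683 - 17600\right) \left(-17081 + x\right) = \left(-18683 - 17600\right) \left(-17081 + 0\right) = \left(-36283\right) \left(-17081\right) = 619749923$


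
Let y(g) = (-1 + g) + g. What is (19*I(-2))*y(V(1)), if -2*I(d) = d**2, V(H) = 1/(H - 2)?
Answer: 114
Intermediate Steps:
V(H) = 1/(-2 + H)
y(g) = -1 + 2*g
I(d) = -d**2/2
(19*I(-2))*y(V(1)) = (19*(-1/2*(-2)**2))*(-1 + 2/(-2 + 1)) = (19*(-1/2*4))*(-1 + 2/(-1)) = (19*(-2))*(-1 + 2*(-1)) = -38*(-1 - 2) = -38*(-3) = 114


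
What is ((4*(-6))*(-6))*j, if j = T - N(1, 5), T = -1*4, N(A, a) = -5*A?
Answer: 144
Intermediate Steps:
T = -4
j = 1 (j = -4 - (-5) = -4 - 1*(-5) = -4 + 5 = 1)
((4*(-6))*(-6))*j = ((4*(-6))*(-6))*1 = -24*(-6)*1 = 144*1 = 144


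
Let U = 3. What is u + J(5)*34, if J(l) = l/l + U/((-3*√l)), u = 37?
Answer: 71 - 34*√5/5 ≈ 55.795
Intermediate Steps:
J(l) = 1 - 1/√l (J(l) = l/l + 3/((-3*√l)) = 1 + 3*(-1/(3*√l)) = 1 - 1/√l)
u + J(5)*34 = 37 + (1 - 1/√5)*34 = 37 + (1 - √5/5)*34 = 37 + (34 - 34*√5/5) = 71 - 34*√5/5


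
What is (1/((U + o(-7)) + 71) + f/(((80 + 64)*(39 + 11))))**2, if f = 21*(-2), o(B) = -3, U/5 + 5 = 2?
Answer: 687241/4044960000 ≈ 0.00016990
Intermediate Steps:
U = -15 (U = -25 + 5*2 = -25 + 10 = -15)
f = -42
(1/((U + o(-7)) + 71) + f/(((80 + 64)*(39 + 11))))**2 = (1/((-15 - 3) + 71) - 42*1/((39 + 11)*(80 + 64)))**2 = (1/(-18 + 71) - 42/(144*50))**2 = (1/53 - 42/7200)**2 = (1/53 - 42*1/7200)**2 = (1/53 - 7/1200)**2 = (829/63600)**2 = 687241/4044960000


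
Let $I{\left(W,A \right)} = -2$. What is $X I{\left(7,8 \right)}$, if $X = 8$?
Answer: $-16$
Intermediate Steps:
$X I{\left(7,8 \right)} = 8 \left(-2\right) = -16$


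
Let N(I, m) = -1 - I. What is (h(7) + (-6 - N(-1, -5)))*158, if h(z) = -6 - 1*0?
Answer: -1896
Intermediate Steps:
h(z) = -6 (h(z) = -6 + 0 = -6)
(h(7) + (-6 - N(-1, -5)))*158 = (-6 + (-6 - (-1 - 1*(-1))))*158 = (-6 + (-6 - (-1 + 1)))*158 = (-6 + (-6 - 1*0))*158 = (-6 + (-6 + 0))*158 = (-6 - 6)*158 = -12*158 = -1896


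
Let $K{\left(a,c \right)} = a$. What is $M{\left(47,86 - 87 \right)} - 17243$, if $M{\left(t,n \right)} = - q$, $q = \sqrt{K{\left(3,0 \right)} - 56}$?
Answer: $-17243 - i \sqrt{53} \approx -17243.0 - 7.2801 i$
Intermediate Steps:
$q = i \sqrt{53}$ ($q = \sqrt{3 - 56} = \sqrt{-53} = i \sqrt{53} \approx 7.2801 i$)
$M{\left(t,n \right)} = - i \sqrt{53}$
$M{\left(47,86 - 87 \right)} - 17243 = - i \sqrt{53} - 17243 = -17243 - i \sqrt{53}$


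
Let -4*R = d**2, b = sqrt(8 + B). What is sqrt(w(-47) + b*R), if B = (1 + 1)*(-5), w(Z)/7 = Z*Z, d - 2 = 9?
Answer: sqrt(61852 - 121*I*sqrt(2))/2 ≈ 124.35 - 0.17201*I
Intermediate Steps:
d = 11 (d = 2 + 9 = 11)
w(Z) = 7*Z**2 (w(Z) = 7*(Z*Z) = 7*Z**2)
B = -10 (B = 2*(-5) = -10)
b = I*sqrt(2) (b = sqrt(8 - 10) = sqrt(-2) = I*sqrt(2) ≈ 1.4142*I)
R = -121/4 (R = -1/4*11**2 = -1/4*121 = -121/4 ≈ -30.250)
sqrt(w(-47) + b*R) = sqrt(7*(-47)**2 + (I*sqrt(2))*(-121/4)) = sqrt(7*2209 - 121*I*sqrt(2)/4) = sqrt(15463 - 121*I*sqrt(2)/4)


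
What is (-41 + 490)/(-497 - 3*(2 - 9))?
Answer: -449/476 ≈ -0.94328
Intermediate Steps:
(-41 + 490)/(-497 - 3*(2 - 9)) = 449/(-497 - 3*(-7)) = 449/(-497 + 21) = 449/(-476) = 449*(-1/476) = -449/476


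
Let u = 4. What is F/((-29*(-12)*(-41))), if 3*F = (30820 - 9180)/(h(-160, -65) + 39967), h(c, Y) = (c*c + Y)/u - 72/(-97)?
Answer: -2099080/192450839679 ≈ -1.0907e-5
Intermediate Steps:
h(c, Y) = 72/97 + Y/4 + c**2/4 (h(c, Y) = (c*c + Y)/4 - 72/(-97) = (c**2 + Y)*(1/4) - 72*(-1/97) = (Y + c**2)*(1/4) + 72/97 = (Y/4 + c**2/4) + 72/97 = 72/97 + Y/4 + c**2/4)
F = 8396320/53953137 (F = ((30820 - 9180)/((72/97 + (1/4)*(-65) + (1/4)*(-160)**2) + 39967))/3 = (21640/((72/97 - 65/4 + (1/4)*25600) + 39967))/3 = (21640/((72/97 - 65/4 + 6400) + 39967))/3 = (21640/(2477183/388 + 39967))/3 = (21640/(17984379/388))/3 = (21640*(388/17984379))/3 = (1/3)*(8396320/17984379) = 8396320/53953137 ≈ 0.15562)
F/((-29*(-12)*(-41))) = 8396320/(53953137*((-29*(-12)*(-41)))) = 8396320/(53953137*((348*(-41)))) = (8396320/53953137)/(-14268) = (8396320/53953137)*(-1/14268) = -2099080/192450839679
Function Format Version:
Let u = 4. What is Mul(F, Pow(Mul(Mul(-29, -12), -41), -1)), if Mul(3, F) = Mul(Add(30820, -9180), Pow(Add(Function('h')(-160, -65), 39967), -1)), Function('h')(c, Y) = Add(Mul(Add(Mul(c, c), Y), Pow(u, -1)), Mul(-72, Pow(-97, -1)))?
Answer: Rational(-2099080, 192450839679) ≈ -1.0907e-5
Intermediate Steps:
Function('h')(c, Y) = Add(Rational(72, 97), Mul(Rational(1, 4), Y), Mul(Rational(1, 4), Pow(c, 2))) (Function('h')(c, Y) = Add(Mul(Add(Mul(c, c), Y), Pow(4, -1)), Mul(-72, Pow(-97, -1))) = Add(Mul(Add(Pow(c, 2), Y), Rational(1, 4)), Mul(-72, Rational(-1, 97))) = Add(Mul(Add(Y, Pow(c, 2)), Rational(1, 4)), Rational(72, 97)) = Add(Add(Mul(Rational(1, 4), Y), Mul(Rational(1, 4), Pow(c, 2))), Rational(72, 97)) = Add(Rational(72, 97), Mul(Rational(1, 4), Y), Mul(Rational(1, 4), Pow(c, 2))))
F = Rational(8396320, 53953137) (F = Mul(Rational(1, 3), Mul(Add(30820, -9180), Pow(Add(Add(Rational(72, 97), Mul(Rational(1, 4), -65), Mul(Rational(1, 4), Pow(-160, 2))), 39967), -1))) = Mul(Rational(1, 3), Mul(21640, Pow(Add(Add(Rational(72, 97), Rational(-65, 4), Mul(Rational(1, 4), 25600)), 39967), -1))) = Mul(Rational(1, 3), Mul(21640, Pow(Add(Add(Rational(72, 97), Rational(-65, 4), 6400), 39967), -1))) = Mul(Rational(1, 3), Mul(21640, Pow(Add(Rational(2477183, 388), 39967), -1))) = Mul(Rational(1, 3), Mul(21640, Pow(Rational(17984379, 388), -1))) = Mul(Rational(1, 3), Mul(21640, Rational(388, 17984379))) = Mul(Rational(1, 3), Rational(8396320, 17984379)) = Rational(8396320, 53953137) ≈ 0.15562)
Mul(F, Pow(Mul(Mul(-29, -12), -41), -1)) = Mul(Rational(8396320, 53953137), Pow(Mul(Mul(-29, -12), -41), -1)) = Mul(Rational(8396320, 53953137), Pow(Mul(348, -41), -1)) = Mul(Rational(8396320, 53953137), Pow(-14268, -1)) = Mul(Rational(8396320, 53953137), Rational(-1, 14268)) = Rational(-2099080, 192450839679)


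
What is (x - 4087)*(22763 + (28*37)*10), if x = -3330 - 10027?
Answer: -577797612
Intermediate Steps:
x = -13357
(x - 4087)*(22763 + (28*37)*10) = (-13357 - 4087)*(22763 + (28*37)*10) = -17444*(22763 + 1036*10) = -17444*(22763 + 10360) = -17444*33123 = -577797612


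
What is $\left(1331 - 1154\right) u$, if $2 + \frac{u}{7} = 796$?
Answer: $983766$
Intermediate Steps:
$u = 5558$ ($u = -14 + 7 \cdot 796 = -14 + 5572 = 5558$)
$\left(1331 - 1154\right) u = \left(1331 - 1154\right) 5558 = 177 \cdot 5558 = 983766$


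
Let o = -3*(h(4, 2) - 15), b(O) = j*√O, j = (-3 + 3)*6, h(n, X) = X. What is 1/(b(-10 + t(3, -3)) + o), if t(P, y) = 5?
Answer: 1/39 ≈ 0.025641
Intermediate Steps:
j = 0 (j = 0*6 = 0)
b(O) = 0 (b(O) = 0*√O = 0)
o = 39 (o = -3*(2 - 15) = -3*(-13) = 39)
1/(b(-10 + t(3, -3)) + o) = 1/(0 + 39) = 1/39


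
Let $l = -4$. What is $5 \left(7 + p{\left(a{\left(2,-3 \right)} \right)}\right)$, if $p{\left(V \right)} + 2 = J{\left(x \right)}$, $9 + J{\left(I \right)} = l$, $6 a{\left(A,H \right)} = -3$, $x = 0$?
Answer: $-40$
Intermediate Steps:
$a{\left(A,H \right)} = - \frac{1}{2}$ ($a{\left(A,H \right)} = \frac{1}{6} \left(-3\right) = - \frac{1}{2}$)
$J{\left(I \right)} = -13$ ($J{\left(I \right)} = -9 - 4 = -13$)
$p{\left(V \right)} = -15$ ($p{\left(V \right)} = -2 - 13 = -15$)
$5 \left(7 + p{\left(a{\left(2,-3 \right)} \right)}\right) = 5 \left(7 - 15\right) = 5 \left(-8\right) = -40$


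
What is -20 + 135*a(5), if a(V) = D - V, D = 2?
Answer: -425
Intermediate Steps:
a(V) = 2 - V
-20 + 135*a(5) = -20 + 135*(2 - 1*5) = -20 + 135*(2 - 5) = -20 + 135*(-3) = -20 - 405 = -425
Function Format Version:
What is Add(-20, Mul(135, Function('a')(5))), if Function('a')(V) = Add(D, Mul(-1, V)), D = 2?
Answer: -425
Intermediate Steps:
Function('a')(V) = Add(2, Mul(-1, V))
Add(-20, Mul(135, Function('a')(5))) = Add(-20, Mul(135, Add(2, Mul(-1, 5)))) = Add(-20, Mul(135, Add(2, -5))) = Add(-20, Mul(135, -3)) = Add(-20, -405) = -425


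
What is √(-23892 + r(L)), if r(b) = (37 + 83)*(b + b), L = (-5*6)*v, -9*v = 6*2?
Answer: 6*I*√397 ≈ 119.55*I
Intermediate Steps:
v = -4/3 (v = -2*2/3 = -⅑*12 = -4/3 ≈ -1.3333)
L = 40 (L = -5*6*(-4/3) = -30*(-4/3) = 40)
r(b) = 240*b (r(b) = 120*(2*b) = 240*b)
√(-23892 + r(L)) = √(-23892 + 240*40) = √(-23892 + 9600) = √(-14292) = 6*I*√397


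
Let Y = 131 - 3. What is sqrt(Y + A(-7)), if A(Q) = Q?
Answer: 11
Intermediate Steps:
Y = 128
sqrt(Y + A(-7)) = sqrt(128 - 7) = sqrt(121) = 11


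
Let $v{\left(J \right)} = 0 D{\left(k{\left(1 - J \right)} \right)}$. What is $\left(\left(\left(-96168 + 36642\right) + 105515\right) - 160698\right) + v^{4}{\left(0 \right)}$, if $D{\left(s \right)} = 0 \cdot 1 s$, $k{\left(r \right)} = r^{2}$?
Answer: $-114709$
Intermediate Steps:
$D{\left(s \right)} = 0$ ($D{\left(s \right)} = 0 s = 0$)
$v{\left(J \right)} = 0$ ($v{\left(J \right)} = 0 \cdot 0 = 0$)
$\left(\left(\left(-96168 + 36642\right) + 105515\right) - 160698\right) + v^{4}{\left(0 \right)} = \left(\left(\left(-96168 + 36642\right) + 105515\right) - 160698\right) + 0^{4} = \left(\left(-59526 + 105515\right) - 160698\right) + 0 = \left(45989 - 160698\right) + 0 = -114709 + 0 = -114709$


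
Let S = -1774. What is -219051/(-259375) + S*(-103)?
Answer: 47393737801/259375 ≈ 1.8272e+5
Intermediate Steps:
-219051/(-259375) + S*(-103) = -219051/(-259375) - 1774*(-103) = -219051*(-1/259375) + 182722 = 219051/259375 + 182722 = 47393737801/259375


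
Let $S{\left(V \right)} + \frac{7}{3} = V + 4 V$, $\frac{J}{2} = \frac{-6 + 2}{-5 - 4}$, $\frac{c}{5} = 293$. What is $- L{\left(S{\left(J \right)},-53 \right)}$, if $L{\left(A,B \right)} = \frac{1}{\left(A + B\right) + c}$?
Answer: $- \frac{9}{12727} \approx -0.00070716$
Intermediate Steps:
$c = 1465$ ($c = 5 \cdot 293 = 1465$)
$J = \frac{8}{9}$ ($J = 2 \frac{-6 + 2}{-5 - 4} = 2 \left(- \frac{4}{-9}\right) = 2 \left(\left(-4\right) \left(- \frac{1}{9}\right)\right) = 2 \cdot \frac{4}{9} = \frac{8}{9} \approx 0.88889$)
$S{\left(V \right)} = - \frac{7}{3} + 5 V$ ($S{\left(V \right)} = - \frac{7}{3} + \left(V + 4 V\right) = - \frac{7}{3} + 5 V$)
$L{\left(A,B \right)} = \frac{1}{1465 + A + B}$ ($L{\left(A,B \right)} = \frac{1}{\left(A + B\right) + 1465} = \frac{1}{1465 + A + B}$)
$- L{\left(S{\left(J \right)},-53 \right)} = - \frac{1}{1465 + \left(- \frac{7}{3} + 5 \cdot \frac{8}{9}\right) - 53} = - \frac{1}{1465 + \left(- \frac{7}{3} + \frac{40}{9}\right) - 53} = - \frac{1}{1465 + \frac{19}{9} - 53} = - \frac{1}{\frac{12727}{9}} = \left(-1\right) \frac{9}{12727} = - \frac{9}{12727}$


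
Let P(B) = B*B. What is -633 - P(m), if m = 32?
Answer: -1657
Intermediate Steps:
P(B) = B²
-633 - P(m) = -633 - 1*32² = -633 - 1*1024 = -633 - 1024 = -1657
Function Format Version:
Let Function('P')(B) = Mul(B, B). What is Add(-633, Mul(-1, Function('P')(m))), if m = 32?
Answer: -1657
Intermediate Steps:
Function('P')(B) = Pow(B, 2)
Add(-633, Mul(-1, Function('P')(m))) = Add(-633, Mul(-1, Pow(32, 2))) = Add(-633, Mul(-1, 1024)) = Add(-633, -1024) = -1657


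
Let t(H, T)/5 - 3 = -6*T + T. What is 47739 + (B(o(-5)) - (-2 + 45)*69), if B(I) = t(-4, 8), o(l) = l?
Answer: 44587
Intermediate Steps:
t(H, T) = 15 - 25*T (t(H, T) = 15 + 5*(-6*T + T) = 15 + 5*(-5*T) = 15 - 25*T)
B(I) = -185 (B(I) = 15 - 25*8 = 15 - 200 = -185)
47739 + (B(o(-5)) - (-2 + 45)*69) = 47739 + (-185 - (-2 + 45)*69) = 47739 + (-185 - 43*69) = 47739 + (-185 - 1*2967) = 47739 + (-185 - 2967) = 47739 - 3152 = 44587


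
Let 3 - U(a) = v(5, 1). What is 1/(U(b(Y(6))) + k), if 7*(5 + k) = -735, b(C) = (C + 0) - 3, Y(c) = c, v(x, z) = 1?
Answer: -1/108 ≈ -0.0092593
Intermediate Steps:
b(C) = -3 + C (b(C) = C - 3 = -3 + C)
U(a) = 2 (U(a) = 3 - 1*1 = 3 - 1 = 2)
k = -110 (k = -5 + (1/7)*(-735) = -5 - 105 = -110)
1/(U(b(Y(6))) + k) = 1/(2 - 110) = 1/(-108) = -1/108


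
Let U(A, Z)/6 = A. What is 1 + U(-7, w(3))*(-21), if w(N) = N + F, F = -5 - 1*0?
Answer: 883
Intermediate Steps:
F = -5 (F = -5 + 0 = -5)
w(N) = -5 + N (w(N) = N - 5 = -5 + N)
U(A, Z) = 6*A
1 + U(-7, w(3))*(-21) = 1 + (6*(-7))*(-21) = 1 - 42*(-21) = 1 + 882 = 883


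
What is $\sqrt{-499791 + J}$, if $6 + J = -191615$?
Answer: $2 i \sqrt{172853} \approx 831.51 i$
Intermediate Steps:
$J = -191621$ ($J = -6 - 191615 = -191621$)
$\sqrt{-499791 + J} = \sqrt{-499791 - 191621} = \sqrt{-691412} = 2 i \sqrt{172853}$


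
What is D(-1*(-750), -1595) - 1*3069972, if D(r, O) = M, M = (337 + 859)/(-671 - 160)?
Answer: -2551147928/831 ≈ -3.0700e+6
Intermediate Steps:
M = -1196/831 (M = 1196/(-831) = 1196*(-1/831) = -1196/831 ≈ -1.4392)
D(r, O) = -1196/831
D(-1*(-750), -1595) - 1*3069972 = -1196/831 - 1*3069972 = -1196/831 - 3069972 = -2551147928/831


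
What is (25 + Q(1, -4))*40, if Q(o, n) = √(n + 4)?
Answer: 1000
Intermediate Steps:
Q(o, n) = √(4 + n)
(25 + Q(1, -4))*40 = (25 + √(4 - 4))*40 = (25 + √0)*40 = (25 + 0)*40 = 25*40 = 1000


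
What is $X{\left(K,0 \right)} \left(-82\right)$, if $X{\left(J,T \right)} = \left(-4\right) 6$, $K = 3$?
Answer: $1968$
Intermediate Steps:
$X{\left(J,T \right)} = -24$
$X{\left(K,0 \right)} \left(-82\right) = \left(-24\right) \left(-82\right) = 1968$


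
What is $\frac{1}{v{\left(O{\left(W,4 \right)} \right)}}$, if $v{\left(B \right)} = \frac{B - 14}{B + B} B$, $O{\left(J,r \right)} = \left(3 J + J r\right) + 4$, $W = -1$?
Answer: $- \frac{2}{17} \approx -0.11765$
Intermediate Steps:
$O{\left(J,r \right)} = 4 + 3 J + J r$
$v{\left(B \right)} = -7 + \frac{B}{2}$ ($v{\left(B \right)} = \frac{-14 + B}{2 B} B = -7 + \frac{B}{2}$)
$\frac{1}{v{\left(O{\left(W,4 \right)} \right)}} = \frac{1}{-7 + \frac{4 + 3 \left(-1\right) - 4}{2}} = \frac{1}{-7 + \frac{4 - 3 - 4}{2}} = \frac{1}{-7 + \frac{1}{2} \left(-3\right)} = \frac{1}{-7 - \frac{3}{2}} = \frac{1}{- \frac{17}{2}} = - \frac{2}{17}$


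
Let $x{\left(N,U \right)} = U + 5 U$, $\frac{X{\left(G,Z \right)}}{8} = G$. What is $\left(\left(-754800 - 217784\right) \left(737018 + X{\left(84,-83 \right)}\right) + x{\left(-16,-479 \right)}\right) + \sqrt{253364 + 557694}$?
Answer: $-717465493834 + \sqrt{811058} \approx -7.1747 \cdot 10^{11}$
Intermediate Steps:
$X{\left(G,Z \right)} = 8 G$
$x{\left(N,U \right)} = 6 U$
$\left(\left(-754800 - 217784\right) \left(737018 + X{\left(84,-83 \right)}\right) + x{\left(-16,-479 \right)}\right) + \sqrt{253364 + 557694} = \left(\left(-754800 - 217784\right) \left(737018 + 8 \cdot 84\right) + 6 \left(-479\right)\right) + \sqrt{253364 + 557694} = \left(- 972584 \left(737018 + 672\right) - 2874\right) + \sqrt{811058} = \left(\left(-972584\right) 737690 - 2874\right) + \sqrt{811058} = \left(-717465490960 - 2874\right) + \sqrt{811058} = -717465493834 + \sqrt{811058}$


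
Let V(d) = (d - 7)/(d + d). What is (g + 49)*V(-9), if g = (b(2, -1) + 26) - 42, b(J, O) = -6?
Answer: 24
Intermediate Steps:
V(d) = (-7 + d)/(2*d) (V(d) = (-7 + d)/((2*d)) = (-7 + d)*(1/(2*d)) = (-7 + d)/(2*d))
g = -22 (g = (-6 + 26) - 42 = 20 - 42 = -22)
(g + 49)*V(-9) = (-22 + 49)*((½)*(-7 - 9)/(-9)) = 27*((½)*(-⅑)*(-16)) = 27*(8/9) = 24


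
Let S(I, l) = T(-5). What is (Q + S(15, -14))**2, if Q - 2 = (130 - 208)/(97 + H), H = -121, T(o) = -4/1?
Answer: 25/16 ≈ 1.5625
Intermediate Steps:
T(o) = -4 (T(o) = -4*1 = -4)
S(I, l) = -4
Q = 21/4 (Q = 2 + (130 - 208)/(97 - 121) = 2 - 78/(-24) = 2 - 78*(-1/24) = 2 + 13/4 = 21/4 ≈ 5.2500)
(Q + S(15, -14))**2 = (21/4 - 4)**2 = (5/4)**2 = 25/16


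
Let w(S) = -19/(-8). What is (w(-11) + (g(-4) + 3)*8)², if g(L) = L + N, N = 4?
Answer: 44521/64 ≈ 695.64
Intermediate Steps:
w(S) = 19/8 (w(S) = -19*(-⅛) = 19/8)
g(L) = 4 + L (g(L) = L + 4 = 4 + L)
(w(-11) + (g(-4) + 3)*8)² = (19/8 + ((4 - 4) + 3)*8)² = (19/8 + (0 + 3)*8)² = (19/8 + 3*8)² = (19/8 + 24)² = (211/8)² = 44521/64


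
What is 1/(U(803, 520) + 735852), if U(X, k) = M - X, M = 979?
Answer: 1/736028 ≈ 1.3586e-6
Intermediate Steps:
U(X, k) = 979 - X
1/(U(803, 520) + 735852) = 1/((979 - 1*803) + 735852) = 1/((979 - 803) + 735852) = 1/(176 + 735852) = 1/736028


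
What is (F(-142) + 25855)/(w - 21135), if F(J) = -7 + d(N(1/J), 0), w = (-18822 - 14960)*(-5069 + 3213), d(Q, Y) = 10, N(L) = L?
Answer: 25858/62678257 ≈ 0.00041255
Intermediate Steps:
w = 62699392 (w = -33782*(-1856) = 62699392)
F(J) = 3 (F(J) = -7 + 10 = 3)
(F(-142) + 25855)/(w - 21135) = (3 + 25855)/(62699392 - 21135) = 25858/62678257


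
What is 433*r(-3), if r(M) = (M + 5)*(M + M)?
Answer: -5196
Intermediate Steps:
r(M) = 2*M*(5 + M) (r(M) = (5 + M)*(2*M) = 2*M*(5 + M))
433*r(-3) = 433*(2*(-3)*(5 - 3)) = 433*(2*(-3)*2) = 433*(-12) = -5196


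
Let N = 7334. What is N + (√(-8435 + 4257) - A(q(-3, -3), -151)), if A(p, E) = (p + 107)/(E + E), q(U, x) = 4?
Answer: 2214979/302 + I*√4178 ≈ 7334.4 + 64.637*I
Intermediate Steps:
A(p, E) = (107 + p)/(2*E) (A(p, E) = (107 + p)/((2*E)) = (107 + p)*(1/(2*E)) = (107 + p)/(2*E))
N + (√(-8435 + 4257) - A(q(-3, -3), -151)) = 7334 + (√(-8435 + 4257) - (107 + 4)/(2*(-151))) = 7334 + (√(-4178) - (-1)*111/(2*151)) = 7334 + (I*√4178 - 1*(-111/302)) = 7334 + (I*√4178 + 111/302) = 7334 + (111/302 + I*√4178) = 2214979/302 + I*√4178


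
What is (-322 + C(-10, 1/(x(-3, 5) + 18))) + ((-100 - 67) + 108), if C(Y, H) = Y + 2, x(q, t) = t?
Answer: -389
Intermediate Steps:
C(Y, H) = 2 + Y
(-322 + C(-10, 1/(x(-3, 5) + 18))) + ((-100 - 67) + 108) = (-322 + (2 - 10)) + ((-100 - 67) + 108) = (-322 - 8) + (-167 + 108) = -330 - 59 = -389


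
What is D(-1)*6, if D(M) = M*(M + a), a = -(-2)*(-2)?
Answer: 30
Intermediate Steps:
a = -4 (a = -2*2 = -4)
D(M) = M*(-4 + M) (D(M) = M*(M - 4) = M*(-4 + M))
D(-1)*6 = -(-4 - 1)*6 = -1*(-5)*6 = 5*6 = 30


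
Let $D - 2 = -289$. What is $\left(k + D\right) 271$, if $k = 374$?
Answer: $23577$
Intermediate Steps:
$D = -287$ ($D = 2 - 289 = -287$)
$\left(k + D\right) 271 = \left(374 - 287\right) 271 = 87 \cdot 271 = 23577$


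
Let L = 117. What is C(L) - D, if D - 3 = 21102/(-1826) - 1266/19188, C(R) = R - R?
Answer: 25175419/2919774 ≈ 8.6224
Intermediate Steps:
C(R) = 0
D = -25175419/2919774 (D = 3 + (21102/(-1826) - 1266/19188) = 3 + (21102*(-1/1826) - 1266*1/19188) = 3 + (-10551/913 - 211/3198) = 3 - 33934741/2919774 = -25175419/2919774 ≈ -8.6224)
C(L) - D = 0 - 1*(-25175419/2919774) = 0 + 25175419/2919774 = 25175419/2919774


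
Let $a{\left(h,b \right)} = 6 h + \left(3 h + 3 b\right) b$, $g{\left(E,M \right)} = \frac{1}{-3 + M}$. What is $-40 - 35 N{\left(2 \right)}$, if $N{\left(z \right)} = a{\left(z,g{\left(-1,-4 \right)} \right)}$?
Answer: $- \frac{3025}{7} \approx -432.14$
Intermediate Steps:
$a{\left(h,b \right)} = 6 h + b \left(3 b + 3 h\right)$ ($a{\left(h,b \right)} = 6 h + \left(3 b + 3 h\right) b = 6 h + b \left(3 b + 3 h\right)$)
$N{\left(z \right)} = \frac{3}{49} + \frac{39 z}{7}$ ($N{\left(z \right)} = 3 \left(\frac{1}{-3 - 4}\right)^{2} + 6 z + \frac{3 z}{-3 - 4} = 3 \left(\frac{1}{-7}\right)^{2} + 6 z + \frac{3 z}{-7} = 3 \left(- \frac{1}{7}\right)^{2} + 6 z + 3 \left(- \frac{1}{7}\right) z = 3 \cdot \frac{1}{49} + 6 z - \frac{3 z}{7} = \frac{3}{49} + 6 z - \frac{3 z}{7} = \frac{3}{49} + \frac{39 z}{7}$)
$-40 - 35 N{\left(2 \right)} = -40 - 35 \left(\frac{3}{49} + \frac{39}{7} \cdot 2\right) = -40 - 35 \left(\frac{3}{49} + \frac{78}{7}\right) = -40 - \frac{2745}{7} = - \frac{3025}{7}$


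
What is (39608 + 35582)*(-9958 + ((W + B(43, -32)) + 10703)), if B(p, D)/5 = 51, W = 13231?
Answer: 1070028890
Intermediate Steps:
B(p, D) = 255 (B(p, D) = 5*51 = 255)
(39608 + 35582)*(-9958 + ((W + B(43, -32)) + 10703)) = (39608 + 35582)*(-9958 + ((13231 + 255) + 10703)) = 75190*(-9958 + (13486 + 10703)) = 75190*(-9958 + 24189) = 75190*14231 = 1070028890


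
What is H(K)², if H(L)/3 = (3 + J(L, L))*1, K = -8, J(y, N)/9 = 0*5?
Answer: 81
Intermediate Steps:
J(y, N) = 0 (J(y, N) = 9*(0*5) = 9*0 = 0)
H(L) = 9 (H(L) = 3*((3 + 0)*1) = 3*(3*1) = 3*3 = 9)
H(K)² = 9² = 81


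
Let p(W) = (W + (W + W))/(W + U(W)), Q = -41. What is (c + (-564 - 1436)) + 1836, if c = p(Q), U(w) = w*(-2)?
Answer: -167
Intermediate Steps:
U(w) = -2*w
p(W) = -3 (p(W) = (W + (W + W))/(W - 2*W) = (W + 2*W)/((-W)) = (3*W)*(-1/W) = -3)
c = -3
(c + (-564 - 1436)) + 1836 = (-3 + (-564 - 1436)) + 1836 = (-3 - 2000) + 1836 = -2003 + 1836 = -167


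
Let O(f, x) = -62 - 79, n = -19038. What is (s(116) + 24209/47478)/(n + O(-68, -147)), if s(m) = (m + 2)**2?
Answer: -661107881/910580562 ≈ -0.72603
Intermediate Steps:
s(m) = (2 + m)**2
O(f, x) = -141
(s(116) + 24209/47478)/(n + O(-68, -147)) = ((2 + 116)**2 + 24209/47478)/(-19038 - 141) = (118**2 + 24209*(1/47478))/(-19179) = (13924 + 24209/47478)*(-1/19179) = (661107881/47478)*(-1/19179) = -661107881/910580562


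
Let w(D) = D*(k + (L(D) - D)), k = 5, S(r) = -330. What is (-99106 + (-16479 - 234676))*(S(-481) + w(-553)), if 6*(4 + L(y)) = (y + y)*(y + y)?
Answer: 118789207300630/3 ≈ 3.9596e+13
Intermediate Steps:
L(y) = -4 + 2*y**2/3 (L(y) = -4 + ((y + y)*(y + y))/6 = -4 + ((2*y)*(2*y))/6 = -4 + (4*y**2)/6 = -4 + 2*y**2/3)
w(D) = D*(1 - D + 2*D**2/3) (w(D) = D*(5 + ((-4 + 2*D**2/3) - D)) = D*(5 + (-4 - D + 2*D**2/3)) = D*(1 - D + 2*D**2/3))
(-99106 + (-16479 - 234676))*(S(-481) + w(-553)) = (-99106 + (-16479 - 234676))*(-330 - 553*(1 - 1*(-553) + (2/3)*(-553)**2)) = (-99106 - 251155)*(-330 - 553*(1 + 553 + (2/3)*305809)) = -350261*(-330 - 553*(1 + 553 + 611618/3)) = -350261*(-330 - 553*613280/3) = -350261*(-330 - 339143840/3) = -350261*(-339144830/3) = 118789207300630/3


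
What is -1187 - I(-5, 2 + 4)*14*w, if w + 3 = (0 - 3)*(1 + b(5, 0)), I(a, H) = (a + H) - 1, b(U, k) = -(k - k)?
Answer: -1187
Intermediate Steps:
b(U, k) = 0 (b(U, k) = -1*0 = 0)
I(a, H) = -1 + H + a (I(a, H) = (H + a) - 1 = -1 + H + a)
w = -6 (w = -3 + (0 - 3)*(1 + 0) = -3 - 3*1 = -3 - 3 = -6)
-1187 - I(-5, 2 + 4)*14*w = -1187 - (-1 + (2 + 4) - 5)*14*(-6) = -1187 - (-1 + 6 - 5)*14*(-6) = -1187 - 0*14*(-6) = -1187 - 0*(-6) = -1187 - 1*0 = -1187 + 0 = -1187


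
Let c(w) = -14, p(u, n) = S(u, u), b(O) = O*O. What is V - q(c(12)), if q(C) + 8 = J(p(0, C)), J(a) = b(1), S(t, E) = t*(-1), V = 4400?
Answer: 4407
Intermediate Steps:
b(O) = O**2
S(t, E) = -t
p(u, n) = -u
J(a) = 1 (J(a) = 1**2 = 1)
q(C) = -7 (q(C) = -8 + 1 = -7)
V - q(c(12)) = 4400 - 1*(-7) = 4400 + 7 = 4407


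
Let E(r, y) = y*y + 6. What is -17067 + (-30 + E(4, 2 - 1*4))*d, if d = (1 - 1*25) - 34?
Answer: -15907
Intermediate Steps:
d = -58 (d = (1 - 25) - 34 = -24 - 34 = -58)
E(r, y) = 6 + y² (E(r, y) = y² + 6 = 6 + y²)
-17067 + (-30 + E(4, 2 - 1*4))*d = -17067 + (-30 + (6 + (2 - 1*4)²))*(-58) = -17067 + (-30 + (6 + (2 - 4)²))*(-58) = -17067 + (-30 + (6 + (-2)²))*(-58) = -17067 + (-30 + (6 + 4))*(-58) = -17067 + (-30 + 10)*(-58) = -17067 - 20*(-58) = -17067 + 1160 = -15907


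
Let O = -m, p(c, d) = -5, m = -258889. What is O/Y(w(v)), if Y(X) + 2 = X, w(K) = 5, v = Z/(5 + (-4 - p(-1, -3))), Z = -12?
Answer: 258889/3 ≈ 86296.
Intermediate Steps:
O = 258889 (O = -1*(-258889) = 258889)
v = -2 (v = -12/(5 + (-4 - 1*(-5))) = -12/(5 + (-4 + 5)) = -12/(5 + 1) = -12/6 = (⅙)*(-12) = -2)
Y(X) = -2 + X
O/Y(w(v)) = 258889/(-2 + 5) = 258889/3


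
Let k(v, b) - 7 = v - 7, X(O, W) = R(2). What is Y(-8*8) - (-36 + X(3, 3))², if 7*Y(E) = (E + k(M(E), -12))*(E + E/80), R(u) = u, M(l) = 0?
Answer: -19724/35 ≈ -563.54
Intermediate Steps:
X(O, W) = 2
k(v, b) = v (k(v, b) = 7 + (v - 7) = 7 + (-7 + v) = v)
Y(E) = 81*E²/560 (Y(E) = ((E + 0)*(E + E/80))/7 = (E*(E + E*(1/80)))/7 = (E*(E + E/80))/7 = (E*(81*E/80))/7 = (81*E²/80)/7 = 81*E²/560)
Y(-8*8) - (-36 + X(3, 3))² = 81*(-8*8)²/560 - (-36 + 2)² = (81/560)*(-64)² - 1*(-34)² = (81/560)*4096 - 1*1156 = 20736/35 - 1156 = -19724/35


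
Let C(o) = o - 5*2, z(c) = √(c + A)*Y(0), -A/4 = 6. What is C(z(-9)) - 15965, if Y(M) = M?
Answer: -15975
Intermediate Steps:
A = -24 (A = -4*6 = -24)
z(c) = 0 (z(c) = √(c - 24)*0 = √(-24 + c)*0 = 0)
C(o) = -10 + o (C(o) = o - 10 = -10 + o)
C(z(-9)) - 15965 = (-10 + 0) - 15965 = -10 - 15965 = -15975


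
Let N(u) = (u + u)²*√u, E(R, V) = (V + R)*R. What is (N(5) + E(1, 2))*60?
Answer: 180 + 6000*√5 ≈ 13596.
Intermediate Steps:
E(R, V) = R*(R + V) (E(R, V) = (R + V)*R = R*(R + V))
N(u) = 4*u^(5/2) (N(u) = (2*u)²*√u = (4*u²)*√u = 4*u^(5/2))
(N(5) + E(1, 2))*60 = (4*5^(5/2) + 1*(1 + 2))*60 = (4*(25*√5) + 1*3)*60 = (100*√5 + 3)*60 = (3 + 100*√5)*60 = 180 + 6000*√5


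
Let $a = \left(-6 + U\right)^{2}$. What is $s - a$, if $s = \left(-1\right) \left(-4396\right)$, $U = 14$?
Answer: $4332$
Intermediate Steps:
$a = 64$ ($a = \left(-6 + 14\right)^{2} = 8^{2} = 64$)
$s = 4396$
$s - a = 4396 - 64 = 4332$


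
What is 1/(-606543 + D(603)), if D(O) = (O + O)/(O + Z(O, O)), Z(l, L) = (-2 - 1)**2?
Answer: -34/20622395 ≈ -1.6487e-6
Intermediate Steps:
Z(l, L) = 9 (Z(l, L) = (-3)**2 = 9)
D(O) = 2*O/(9 + O) (D(O) = (O + O)/(O + 9) = (2*O)/(9 + O) = 2*O/(9 + O))
1/(-606543 + D(603)) = 1/(-606543 + 2*603/(9 + 603)) = 1/(-606543 + 2*603/612) = 1/(-606543 + 2*603*(1/612)) = 1/(-606543 + 67/34) = 1/(-20622395/34) = -34/20622395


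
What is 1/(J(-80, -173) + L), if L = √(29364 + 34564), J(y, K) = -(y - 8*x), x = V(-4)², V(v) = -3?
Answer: -19/5103 + √15982/20412 ≈ 0.0024701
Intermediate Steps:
x = 9 (x = (-3)² = 9)
J(y, K) = 72 - y (J(y, K) = -(y - 8*9) = -(y - 72) = -(-72 + y) = 72 - y)
L = 2*√15982 (L = √63928 = 2*√15982 ≈ 252.84)
1/(J(-80, -173) + L) = 1/((72 - 1*(-80)) + 2*√15982) = 1/((72 + 80) + 2*√15982) = 1/(152 + 2*√15982)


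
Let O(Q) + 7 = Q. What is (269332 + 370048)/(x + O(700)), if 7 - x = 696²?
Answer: -159845/120929 ≈ -1.3218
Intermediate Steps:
x = -484409 (x = 7 - 1*696² = 7 - 1*484416 = 7 - 484416 = -484409)
O(Q) = -7 + Q
(269332 + 370048)/(x + O(700)) = (269332 + 370048)/(-484409 + (-7 + 700)) = 639380/(-484409 + 693) = 639380/(-483716) = 639380*(-1/483716) = -159845/120929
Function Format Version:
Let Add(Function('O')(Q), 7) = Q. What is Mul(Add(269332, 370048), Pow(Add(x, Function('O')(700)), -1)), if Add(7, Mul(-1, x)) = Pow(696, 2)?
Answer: Rational(-159845, 120929) ≈ -1.3218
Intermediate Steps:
x = -484409 (x = Add(7, Mul(-1, Pow(696, 2))) = Add(7, Mul(-1, 484416)) = Add(7, -484416) = -484409)
Function('O')(Q) = Add(-7, Q)
Mul(Add(269332, 370048), Pow(Add(x, Function('O')(700)), -1)) = Mul(Add(269332, 370048), Pow(Add(-484409, Add(-7, 700)), -1)) = Mul(639380, Pow(Add(-484409, 693), -1)) = Mul(639380, Pow(-483716, -1)) = Mul(639380, Rational(-1, 483716)) = Rational(-159845, 120929)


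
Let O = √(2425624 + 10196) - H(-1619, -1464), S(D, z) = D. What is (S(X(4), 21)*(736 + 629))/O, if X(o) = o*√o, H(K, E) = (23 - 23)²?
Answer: 364*√608955/40597 ≈ 6.9968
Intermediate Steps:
H(K, E) = 0 (H(K, E) = 0² = 0)
X(o) = o^(3/2)
O = 2*√608955 (O = √(2425624 + 10196) - 1*0 = √2435820 + 0 = 2*√608955 + 0 = 2*√608955 ≈ 1560.7)
(S(X(4), 21)*(736 + 629))/O = (4^(3/2)*(736 + 629))/((2*√608955)) = (8*1365)*(√608955/1217910) = 10920*(√608955/1217910) = 364*√608955/40597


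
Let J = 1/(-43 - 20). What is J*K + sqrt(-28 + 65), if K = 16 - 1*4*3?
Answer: -4/63 + sqrt(37) ≈ 6.0193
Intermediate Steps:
J = -1/63 (J = 1/(-63) = -1/63 ≈ -0.015873)
K = 4 (K = 16 - 4*3 = 16 - 12 = 4)
J*K + sqrt(-28 + 65) = -1/63*4 + sqrt(-28 + 65) = -4/63 + sqrt(37)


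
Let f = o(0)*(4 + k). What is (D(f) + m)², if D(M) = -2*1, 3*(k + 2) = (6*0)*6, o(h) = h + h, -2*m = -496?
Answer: 60516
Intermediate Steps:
m = 248 (m = -½*(-496) = 248)
o(h) = 2*h
k = -2 (k = -2 + ((6*0)*6)/3 = -2 + (0*6)/3 = -2 + (⅓)*0 = -2 + 0 = -2)
f = 0 (f = (2*0)*(4 - 2) = 0*2 = 0)
D(M) = -2
(D(f) + m)² = (-2 + 248)² = 246² = 60516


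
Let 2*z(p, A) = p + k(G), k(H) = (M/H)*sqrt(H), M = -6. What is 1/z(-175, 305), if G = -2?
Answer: -350/30643 - 6*I*sqrt(2)/30643 ≈ -0.011422 - 0.00027691*I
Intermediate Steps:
k(H) = -6/sqrt(H) (k(H) = (-6/H)*sqrt(H) = -6/sqrt(H))
z(p, A) = p/2 + 3*I*sqrt(2)/2 (z(p, A) = (p - (-3)*I*sqrt(2))/2 = (p + 3*I*sqrt(2))/2 = p/2 + 3*I*sqrt(2)/2)
1/z(-175, 305) = 1/((1/2)*(-175) + 3*I*sqrt(2)/2) = 1/(-175/2 + 3*I*sqrt(2)/2)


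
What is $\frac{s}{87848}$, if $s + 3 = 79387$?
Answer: $\frac{9923}{10981} \approx 0.90365$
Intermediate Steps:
$s = 79384$ ($s = -3 + 79387 = 79384$)
$\frac{s}{87848} = \frac{79384}{87848} = 79384 \cdot \frac{1}{87848} = \frac{9923}{10981}$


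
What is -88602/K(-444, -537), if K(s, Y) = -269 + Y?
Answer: 44301/403 ≈ 109.93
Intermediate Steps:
-88602/K(-444, -537) = -88602/(-269 - 537) = -88602/(-806) = -88602*(-1/806) = 44301/403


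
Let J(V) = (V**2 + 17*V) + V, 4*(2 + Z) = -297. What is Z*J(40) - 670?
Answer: -177570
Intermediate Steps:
Z = -305/4 (Z = -2 + (1/4)*(-297) = -2 - 297/4 = -305/4 ≈ -76.250)
J(V) = V**2 + 18*V
Z*J(40) - 670 = -3050*(18 + 40) - 670 = -3050*58 - 670 = -305/4*2320 - 670 = -176900 - 670 = -177570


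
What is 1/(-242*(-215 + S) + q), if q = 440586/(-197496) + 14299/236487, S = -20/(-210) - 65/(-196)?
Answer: 42380677612/2200596633973509 ≈ 1.9259e-5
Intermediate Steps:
S = 251/588 (S = -20*(-1/210) - 65*(-1/196) = 2/21 + 65/196 = 251/588 ≈ 0.42687)
q = -5631603671/2594735364 (q = 440586*(-1/197496) + 14299*(1/236487) = -24477/10972 + 14299/236487 = -5631603671/2594735364 ≈ -2.1704)
1/(-242*(-215 + S) + q) = 1/(-242*(-215 + 251/588) - 5631603671/2594735364) = 1/(-242*(-126169/588) - 5631603671/2594735364) = 1/(15266449/294 - 5631603671/2594735364) = 1/(2200596633973509/42380677612) = 42380677612/2200596633973509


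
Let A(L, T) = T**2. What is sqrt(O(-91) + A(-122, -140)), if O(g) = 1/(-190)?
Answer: sqrt(707559810)/190 ≈ 140.00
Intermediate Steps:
O(g) = -1/190
sqrt(O(-91) + A(-122, -140)) = sqrt(-1/190 + (-140)**2) = sqrt(-1/190 + 19600) = sqrt(3723999/190) = sqrt(707559810)/190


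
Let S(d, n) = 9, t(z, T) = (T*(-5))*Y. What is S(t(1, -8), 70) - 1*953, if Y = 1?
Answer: -944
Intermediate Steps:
t(z, T) = -5*T (t(z, T) = (T*(-5))*1 = -5*T*1 = -5*T)
S(t(1, -8), 70) - 1*953 = 9 - 1*953 = 9 - 953 = -944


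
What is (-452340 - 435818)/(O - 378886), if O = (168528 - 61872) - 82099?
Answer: 888158/354329 ≈ 2.5066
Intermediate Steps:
O = 24557 (O = 106656 - 82099 = 24557)
(-452340 - 435818)/(O - 378886) = (-452340 - 435818)/(24557 - 378886) = -888158/(-354329) = -888158*(-1/354329) = 888158/354329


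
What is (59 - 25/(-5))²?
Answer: 4096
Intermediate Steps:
(59 - 25/(-5))² = (59 - 25*(-⅕))² = (59 + 5)² = 64² = 4096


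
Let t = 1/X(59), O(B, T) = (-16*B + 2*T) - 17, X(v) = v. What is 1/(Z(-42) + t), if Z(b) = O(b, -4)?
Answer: 59/38174 ≈ 0.0015456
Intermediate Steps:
O(B, T) = -17 - 16*B + 2*T
Z(b) = -25 - 16*b (Z(b) = -17 - 16*b + 2*(-4) = -17 - 16*b - 8 = -25 - 16*b)
t = 1/59 ≈ 0.016949
1/(Z(-42) + t) = 1/((-25 - 16*(-42)) + 1/59) = 1/((-25 + 672) + 1/59) = 1/(647 + 1/59) = 1/(38174/59) = 59/38174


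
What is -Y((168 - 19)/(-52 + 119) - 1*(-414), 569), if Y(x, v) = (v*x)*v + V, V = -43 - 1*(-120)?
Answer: -9028728166/67 ≈ -1.3476e+8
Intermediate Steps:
V = 77 (V = -43 + 120 = 77)
Y(x, v) = 77 + x*v² (Y(x, v) = (v*x)*v + 77 = x*v² + 77 = 77 + x*v²)
-Y((168 - 19)/(-52 + 119) - 1*(-414), 569) = -(77 + ((168 - 19)/(-52 + 119) - 1*(-414))*569²) = -(77 + (149/67 + 414)*323761) = -(77 + (27887/67)*323761) = -(77 + 9028723007/67) = -1*9028728166/67 = -9028728166/67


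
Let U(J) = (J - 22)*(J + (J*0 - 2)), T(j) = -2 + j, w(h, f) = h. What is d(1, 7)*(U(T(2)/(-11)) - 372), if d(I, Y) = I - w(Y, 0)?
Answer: 1968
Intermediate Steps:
d(I, Y) = I - Y
U(J) = (-22 + J)*(-2 + J) (U(J) = (-22 + J)*(J + (0 - 2)) = (-22 + J)*(J - 2) = (-22 + J)*(-2 + J))
d(1, 7)*(U(T(2)/(-11)) - 372) = (1 - 1*7)*((44 + ((-2 + 2)/(-11))² - 24*(-2 + 2)/(-11)) - 372) = (1 - 7)*((44 + (0*(-1/11))² - 0*(-1)/11) - 372) = -6*((44 + 0² - 24*0) - 372) = -6*((44 + 0 + 0) - 372) = -6*(44 - 372) = -6*(-328) = 1968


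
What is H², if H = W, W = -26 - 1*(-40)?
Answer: 196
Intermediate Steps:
W = 14 (W = -26 + 40 = 14)
H = 14
H² = 14² = 196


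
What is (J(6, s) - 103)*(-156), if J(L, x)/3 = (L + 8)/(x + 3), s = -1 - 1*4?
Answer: 19344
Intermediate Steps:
s = -5 (s = -1 - 4 = -5)
J(L, x) = 3*(8 + L)/(3 + x) (J(L, x) = 3*((L + 8)/(x + 3)) = 3*((8 + L)/(3 + x)) = 3*(8 + L)/(3 + x))
(J(6, s) - 103)*(-156) = (3*(8 + 6)/(3 - 5) - 103)*(-156) = (3*14/(-2) - 103)*(-156) = (3*(-½)*14 - 103)*(-156) = (-21 - 103)*(-156) = -124*(-156) = 19344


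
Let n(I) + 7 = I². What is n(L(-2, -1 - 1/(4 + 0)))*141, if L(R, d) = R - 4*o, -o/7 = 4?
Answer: 1705113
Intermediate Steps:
o = -28 (o = -7*4 = -28)
L(R, d) = 112 + R (L(R, d) = R - 4*(-28) = R + 112 = 112 + R)
n(I) = -7 + I²
n(L(-2, -1 - 1/(4 + 0)))*141 = (-7 + (112 - 2)²)*141 = (-7 + 110²)*141 = (-7 + 12100)*141 = 12093*141 = 1705113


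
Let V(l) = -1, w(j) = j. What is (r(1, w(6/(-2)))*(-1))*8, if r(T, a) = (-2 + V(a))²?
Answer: -72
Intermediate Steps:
r(T, a) = 9 (r(T, a) = (-2 - 1)² = (-3)² = 9)
(r(1, w(6/(-2)))*(-1))*8 = (9*(-1))*8 = -9*8 = -72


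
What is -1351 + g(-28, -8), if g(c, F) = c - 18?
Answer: -1397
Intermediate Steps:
g(c, F) = -18 + c
-1351 + g(-28, -8) = -1351 + (-18 - 28) = -1351 - 46 = -1397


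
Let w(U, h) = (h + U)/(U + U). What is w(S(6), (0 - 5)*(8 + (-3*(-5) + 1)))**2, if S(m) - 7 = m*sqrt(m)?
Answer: 4124449/111556 - 362520*sqrt(6)/27889 ≈ 5.1319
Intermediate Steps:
S(m) = 7 + m**(3/2) (S(m) = 7 + m*sqrt(m) = 7 + m**(3/2))
w(U, h) = (U + h)/(2*U) (w(U, h) = (U + h)/((2*U)) = (U + h)*(1/(2*U)) = (U + h)/(2*U))
w(S(6), (0 - 5)*(8 + (-3*(-5) + 1)))**2 = (((7 + 6**(3/2)) + (0 - 5)*(8 + (-3*(-5) + 1)))/(2*(7 + 6**(3/2))))**2 = (((7 + 6*sqrt(6)) - 5*(8 + (15 + 1)))/(2*(7 + 6*sqrt(6))))**2 = (((7 + 6*sqrt(6)) - 5*(8 + 16))/(2*(7 + 6*sqrt(6))))**2 = (((7 + 6*sqrt(6)) - 5*24)/(2*(7 + 6*sqrt(6))))**2 = (((7 + 6*sqrt(6)) - 120)/(2*(7 + 6*sqrt(6))))**2 = ((-113 + 6*sqrt(6))/(2*(7 + 6*sqrt(6))))**2 = (-113 + 6*sqrt(6))**2/(4*(7 + 6*sqrt(6))**2)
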